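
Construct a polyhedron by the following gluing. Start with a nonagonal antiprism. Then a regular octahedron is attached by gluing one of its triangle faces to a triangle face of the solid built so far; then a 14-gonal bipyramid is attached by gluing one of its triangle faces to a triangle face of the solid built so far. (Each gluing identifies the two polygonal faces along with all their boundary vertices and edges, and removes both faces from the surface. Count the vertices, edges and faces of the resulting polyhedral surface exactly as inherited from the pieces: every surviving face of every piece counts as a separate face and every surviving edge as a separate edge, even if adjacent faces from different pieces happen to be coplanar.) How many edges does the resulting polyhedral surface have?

A nonagonal antiprism: V=18, E=36, F=20.
Attach a regular octahedron (V=6, E=12, F=8) along a 3-gon: merge 3 vertices and 3 edges, delete both glued faces → V=21, E=45, F=26.
Attach a 14-gonal bipyramid (V=16, E=42, F=28) along a 3-gon: merge 3 vertices and 3 edges, delete both glued faces → V=34, E=84, F=52.
Check: V − E + F = 34 − 84 + 52 = 2.

84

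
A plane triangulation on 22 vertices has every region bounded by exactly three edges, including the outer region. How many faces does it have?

In a plane triangulation 3F = 2E and V − E + F = 2, so F = 2V − 4 = 2·22 − 4 = 40.

40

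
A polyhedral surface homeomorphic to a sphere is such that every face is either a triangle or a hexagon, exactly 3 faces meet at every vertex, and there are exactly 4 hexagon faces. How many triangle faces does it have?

Let x be the number of triangles; then F = 4 + x.
Edge–face incidences: 2E = 6·4 + 3·x = 24 + 3x.
Every vertex has degree 3, so 3V = 2E.
Euler: V − E + F = 2 ⇒ (2E)/3 − E + (4 + x) = 2.
Multiply by 6: 2·(2E) − 3·(2E) + 6·(4 + x) = 12, i.e. 24 + 6x − (24 + 3x) = 12.
Collecting terms: 3x = 12, so x = 4.
Then 2E = 24 + 3·4 = 36, so E = 18, V = 2E/3 = 12, F = 4 + 4 = 8.

4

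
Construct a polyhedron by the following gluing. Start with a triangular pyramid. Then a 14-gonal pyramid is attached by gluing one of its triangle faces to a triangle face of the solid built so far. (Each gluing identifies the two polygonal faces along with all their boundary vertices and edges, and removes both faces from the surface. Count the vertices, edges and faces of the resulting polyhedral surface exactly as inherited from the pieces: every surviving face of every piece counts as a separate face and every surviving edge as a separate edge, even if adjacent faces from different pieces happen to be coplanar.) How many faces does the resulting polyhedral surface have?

A triangular pyramid: V=4, E=6, F=4.
Attach a 14-gonal pyramid (V=15, E=28, F=15) along a 3-gon: merge 3 vertices and 3 edges, delete both glued faces → V=16, E=31, F=17.
Check: V − E + F = 16 − 31 + 17 = 2.

17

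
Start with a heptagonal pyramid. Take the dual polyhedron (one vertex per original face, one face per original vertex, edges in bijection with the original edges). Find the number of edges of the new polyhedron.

14

The base solid has V = 8, E = 14, F = 8.
The dual swaps V and F and preserves E: V′ = F = 8, E′ = E = 14, F′ = V = 8.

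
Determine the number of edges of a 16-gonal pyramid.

32

A pyramid on an n-gon base has one n-gon and n triangles: V = 16 + 1 = 17, E = 2·16 = 32, F = 16 + 1 = 17.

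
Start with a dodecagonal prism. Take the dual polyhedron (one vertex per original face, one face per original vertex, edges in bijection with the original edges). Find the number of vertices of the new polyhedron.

14

The base solid has V = 24, E = 36, F = 14.
The dual swaps V and F and preserves E: V′ = F = 14, E′ = E = 36, F′ = V = 24.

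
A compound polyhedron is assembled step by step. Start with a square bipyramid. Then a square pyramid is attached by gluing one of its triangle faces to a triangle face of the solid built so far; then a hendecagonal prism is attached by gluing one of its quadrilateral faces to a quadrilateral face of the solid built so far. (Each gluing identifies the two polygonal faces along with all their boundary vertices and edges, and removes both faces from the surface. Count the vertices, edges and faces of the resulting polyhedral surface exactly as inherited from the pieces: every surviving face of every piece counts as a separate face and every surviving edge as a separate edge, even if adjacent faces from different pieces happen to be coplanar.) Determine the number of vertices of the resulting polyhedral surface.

26

A square bipyramid: V=6, E=12, F=8.
Attach a square pyramid (V=5, E=8, F=5) along a 3-gon: merge 3 vertices and 3 edges, delete both glued faces → V=8, E=17, F=11.
Attach a hendecagonal prism (V=22, E=33, F=13) along a 4-gon: merge 4 vertices and 4 edges, delete both glued faces → V=26, E=46, F=22.
Check: V − E + F = 26 − 46 + 22 = 2.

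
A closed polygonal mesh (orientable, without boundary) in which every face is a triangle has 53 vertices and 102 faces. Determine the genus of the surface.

0

Every face is a triangle, so 2E = 3·102 = 306, giving E = 153.
χ = V − E + F = 53 − 153 + 102 = 2.
For a closed orientable surface χ = 2 − 2g, so g = (2 − (2))/2 = 0.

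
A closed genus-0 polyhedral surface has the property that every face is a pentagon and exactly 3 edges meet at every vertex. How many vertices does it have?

Each face has 5 edges and each edge borders two faces, so 2E = 5F.
Each vertex has degree 3, so 3V = 2E and hence V = 5F/3.
Euler: V − E + F = 2 ⇒ (5F/3) − (5F/2) + F = 2.
Multiply by 6: (10 − 15 + 6)F = 12, i.e. 1F = 12.
So F = 12, E = 5·12/2 = 30, V = 5·12/3 = 20.

20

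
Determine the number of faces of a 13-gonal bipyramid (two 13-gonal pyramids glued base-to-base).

A bipyramid over an n-gon has 2n triangular faces and n + 2 vertices: V = 13 + 2 = 15, E = 3·13 = 39, F = 2·13 = 26.
Check: V − E + F = 15 − 39 + 26 = 2.

26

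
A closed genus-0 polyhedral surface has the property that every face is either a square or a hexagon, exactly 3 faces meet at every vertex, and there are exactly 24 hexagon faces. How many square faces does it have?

6

Let x be the number of squares; then F = 24 + x.
Edge–face incidences: 2E = 6·24 + 4·x = 144 + 4x.
Every vertex has degree 3, so 3V = 2E.
Euler: V − E + F = 2 ⇒ (2E)/3 − E + (24 + x) = 2.
Multiply by 6: 2·(2E) − 3·(2E) + 6·(24 + x) = 12, i.e. 144 + 6x − (144 + 4x) = 12.
Collecting terms: 2x = 12, so x = 6.
Then 2E = 144 + 4·6 = 168, so E = 84, V = 2E/3 = 56, F = 24 + 6 = 30.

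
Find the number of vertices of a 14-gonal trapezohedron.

The n-trapezohedron (dual of the n-antiprism) has V = 2·14 + 2 = 30, E = 4·14 = 56, F = 2·14 = 28.

30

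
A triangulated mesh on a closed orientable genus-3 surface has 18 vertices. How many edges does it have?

χ = 2 − 2·3 = -4, and every face is a triangle so 3F = 2E.
V − E + F = -4 with E = 3F/2 gives 18 − (3/2 − 1)·F = -4, so F = 44 and E = 66.

66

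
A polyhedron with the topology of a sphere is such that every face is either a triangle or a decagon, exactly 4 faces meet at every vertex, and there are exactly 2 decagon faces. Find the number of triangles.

Let x be the number of triangles; then F = 2 + x.
Edge–face incidences: 2E = 10·2 + 3·x = 20 + 3x.
Every vertex has degree 4, so 4V = 2E.
Euler: V − E + F = 2 ⇒ (2E)/4 − E + (2 + x) = 2.
Multiply by 8: 2·(2E) − 4·(2E) + 8·(2 + x) = 16, i.e. 16 + 8x − 2·(20 + 3x) = 16.
Collecting terms: 2x − 24 = 16, so 2x = 40, so x = 20.
Then 2E = 20 + 3·20 = 80, so E = 40, V = 2E/4 = 20, F = 2 + 20 = 22.

20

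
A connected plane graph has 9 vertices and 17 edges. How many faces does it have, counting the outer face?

10

Euler's formula for a connected plane graph: V − E + F = 2, so F = 2 − 9 + 17 = 10.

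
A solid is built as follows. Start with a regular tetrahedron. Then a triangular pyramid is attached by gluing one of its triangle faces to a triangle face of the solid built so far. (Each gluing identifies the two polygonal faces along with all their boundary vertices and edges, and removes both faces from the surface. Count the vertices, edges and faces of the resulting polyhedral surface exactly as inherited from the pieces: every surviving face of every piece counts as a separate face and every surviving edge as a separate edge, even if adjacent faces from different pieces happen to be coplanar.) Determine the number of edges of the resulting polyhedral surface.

A regular tetrahedron: V=4, E=6, F=4.
Attach a triangular pyramid (V=4, E=6, F=4) along a 3-gon: merge 3 vertices and 3 edges, delete both glued faces → V=5, E=9, F=6.
Check: V − E + F = 5 − 9 + 6 = 2.

9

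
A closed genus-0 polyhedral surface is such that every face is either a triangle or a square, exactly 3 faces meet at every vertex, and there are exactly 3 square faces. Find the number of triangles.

Let x be the number of triangles; then F = 3 + x.
Edge–face incidences: 2E = 4·3 + 3·x = 12 + 3x.
Every vertex has degree 3, so 3V = 2E.
Euler: V − E + F = 2 ⇒ (2E)/3 − E + (3 + x) = 2.
Multiply by 6: 2·(2E) − 3·(2E) + 6·(3 + x) = 12, i.e. 18 + 6x − (12 + 3x) = 12.
Collecting terms: 3x + 6 = 12, so 3x = 6, so x = 2.
Then 2E = 12 + 3·2 = 18, so E = 9, V = 2E/3 = 6, F = 3 + 2 = 5.

2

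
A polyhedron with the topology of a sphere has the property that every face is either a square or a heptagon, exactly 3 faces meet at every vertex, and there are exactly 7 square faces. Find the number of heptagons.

2

Let x be the number of heptagons; then F = 7 + x.
Edge–face incidences: 2E = 4·7 + 7·x = 28 + 7x.
Every vertex has degree 3, so 3V = 2E.
Euler: V − E + F = 2 ⇒ (2E)/3 − E + (7 + x) = 2.
Multiply by 6: 2·(2E) − 3·(2E) + 6·(7 + x) = 12, i.e. 42 + 6x − (28 + 7x) = 12.
Collecting terms: −x + 14 = 12, so −x = −2, so x = 2.
Then 2E = 28 + 7·2 = 42, so E = 21, V = 2E/3 = 14, F = 7 + 2 = 9.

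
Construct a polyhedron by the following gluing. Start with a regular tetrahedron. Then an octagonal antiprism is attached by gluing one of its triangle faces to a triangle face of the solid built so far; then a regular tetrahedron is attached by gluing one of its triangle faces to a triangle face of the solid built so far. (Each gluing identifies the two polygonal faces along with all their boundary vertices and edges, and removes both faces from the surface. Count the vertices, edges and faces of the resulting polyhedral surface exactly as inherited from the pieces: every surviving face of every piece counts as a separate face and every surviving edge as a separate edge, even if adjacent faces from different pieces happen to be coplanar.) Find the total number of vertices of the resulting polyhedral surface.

18

A regular tetrahedron: V=4, E=6, F=4.
Attach an octagonal antiprism (V=16, E=32, F=18) along a 3-gon: merge 3 vertices and 3 edges, delete both glued faces → V=17, E=35, F=20.
Attach a regular tetrahedron (V=4, E=6, F=4) along a 3-gon: merge 3 vertices and 3 edges, delete both glued faces → V=18, E=38, F=22.
Check: V − E + F = 18 − 38 + 22 = 2.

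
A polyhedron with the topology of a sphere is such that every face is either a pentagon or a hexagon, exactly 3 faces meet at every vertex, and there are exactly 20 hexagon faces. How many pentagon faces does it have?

Let x be the number of pentagons; then F = 20 + x.
Edge–face incidences: 2E = 6·20 + 5·x = 120 + 5x.
Every vertex has degree 3, so 3V = 2E.
Euler: V − E + F = 2 ⇒ (2E)/3 − E + (20 + x) = 2.
Multiply by 6: 2·(2E) − 3·(2E) + 6·(20 + x) = 12, i.e. 120 + 6x − (120 + 5x) = 12.
Collecting terms: x = 12.
Then 2E = 120 + 5·12 = 180, so E = 90, V = 2E/3 = 60, F = 20 + 12 = 32.

12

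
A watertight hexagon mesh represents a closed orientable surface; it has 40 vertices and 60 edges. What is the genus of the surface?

Every face is a hexagon and each edge borders two faces, so 6F = 2·60, giving F = 20.
χ = V − E + F = 40 − 60 + 20 = 0.
For a closed orientable surface χ = 2 − 2g, so g = (2 − (0))/2 = 1.

1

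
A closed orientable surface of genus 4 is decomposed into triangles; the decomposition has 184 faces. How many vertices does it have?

χ = 2 − 2·4 = -6, and every face is a triangle so 3F = 2E.
E = 3·184/2 = 276. Then V = -6 + E − F = -6 + 276 − 184 = 86.

86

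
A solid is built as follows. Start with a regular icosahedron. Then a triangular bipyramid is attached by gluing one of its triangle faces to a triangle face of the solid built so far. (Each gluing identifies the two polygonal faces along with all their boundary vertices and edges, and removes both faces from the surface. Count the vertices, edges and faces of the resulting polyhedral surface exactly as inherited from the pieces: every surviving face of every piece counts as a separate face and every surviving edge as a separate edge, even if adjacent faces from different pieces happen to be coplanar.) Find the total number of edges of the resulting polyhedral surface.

A regular icosahedron: V=12, E=30, F=20.
Attach a triangular bipyramid (V=5, E=9, F=6) along a 3-gon: merge 3 vertices and 3 edges, delete both glued faces → V=14, E=36, F=24.
Check: V − E + F = 14 − 36 + 24 = 2.

36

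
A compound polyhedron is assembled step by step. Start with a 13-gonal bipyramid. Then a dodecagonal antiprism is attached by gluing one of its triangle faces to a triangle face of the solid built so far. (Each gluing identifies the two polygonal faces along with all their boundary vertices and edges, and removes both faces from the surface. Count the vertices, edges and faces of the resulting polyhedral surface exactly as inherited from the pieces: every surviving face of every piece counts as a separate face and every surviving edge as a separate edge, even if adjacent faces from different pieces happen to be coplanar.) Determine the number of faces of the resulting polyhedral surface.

50

A 13-gonal bipyramid: V=15, E=39, F=26.
Attach a dodecagonal antiprism (V=24, E=48, F=26) along a 3-gon: merge 3 vertices and 3 edges, delete both glued faces → V=36, E=84, F=50.
Check: V − E + F = 36 − 84 + 50 = 2.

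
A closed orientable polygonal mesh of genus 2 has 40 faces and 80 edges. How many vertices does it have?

For a closed orientable surface of genus 2, χ = 2 − 2·2 = -2.
V = -2 + E − F = -2 + 80 − 40 = 38.

38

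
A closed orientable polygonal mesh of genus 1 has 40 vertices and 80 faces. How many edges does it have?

For a closed orientable surface of genus 1, χ = 2 − 2·1 = 0.
E = V + F − (0) = 40 + 80 − (0) = 120.

120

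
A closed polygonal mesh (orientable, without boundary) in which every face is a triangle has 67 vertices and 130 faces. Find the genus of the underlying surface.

Every face is a triangle, so 2E = 3·130 = 390, giving E = 195.
χ = V − E + F = 67 − 195 + 130 = 2.
For a closed orientable surface χ = 2 − 2g, so g = (2 − (2))/2 = 0.

0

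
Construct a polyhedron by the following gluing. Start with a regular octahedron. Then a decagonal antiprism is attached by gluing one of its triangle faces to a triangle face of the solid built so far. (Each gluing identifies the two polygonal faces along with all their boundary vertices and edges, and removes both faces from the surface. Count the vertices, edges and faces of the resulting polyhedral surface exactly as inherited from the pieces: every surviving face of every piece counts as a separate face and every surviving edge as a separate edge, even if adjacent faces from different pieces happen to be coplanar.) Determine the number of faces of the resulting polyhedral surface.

A regular octahedron: V=6, E=12, F=8.
Attach a decagonal antiprism (V=20, E=40, F=22) along a 3-gon: merge 3 vertices and 3 edges, delete both glued faces → V=23, E=49, F=28.
Check: V − E + F = 23 − 49 + 28 = 2.

28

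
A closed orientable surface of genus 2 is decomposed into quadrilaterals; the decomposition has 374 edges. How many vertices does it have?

185

χ = 2 − 2·2 = -2, and every face is a square so 4F = 2E.
F = 2E/4 = 187. Then V = -2 + E − F = -2 + 374 − 187 = 185.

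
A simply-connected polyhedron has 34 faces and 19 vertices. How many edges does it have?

Here V − E + F = 2.
E = V + F − (2) = 19 + 34 − (2) = 51.

51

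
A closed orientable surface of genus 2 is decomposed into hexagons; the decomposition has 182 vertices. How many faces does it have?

χ = 2 − 2·2 = -2, and every face is a hexagon so 6F = 2E.
V − E + F = -2 with E = 6F/2 gives 182 − (6/2 − 1)·F = -2, so F = 92 and E = 276.

92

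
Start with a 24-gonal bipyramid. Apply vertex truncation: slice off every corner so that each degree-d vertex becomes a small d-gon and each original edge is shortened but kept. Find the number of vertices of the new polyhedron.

144

The base solid has V = 26, E = 72, F = 48.
Truncation replaces each original edge-end by a new vertex, so V′ = 2E = 144.
Each original edge survives, and each old vertex of degree d contributes d new edges; summing degrees gives Σd = 2E, so E′ = E + 2E = 3E = 216.
Each original face survives and each original vertex becomes one new face: F′ = F + V = 74.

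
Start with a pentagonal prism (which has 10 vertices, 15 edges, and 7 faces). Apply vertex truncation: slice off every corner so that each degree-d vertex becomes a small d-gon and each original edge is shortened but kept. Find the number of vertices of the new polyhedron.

Truncation replaces each original edge-end by a new vertex, so V′ = 2E = 30.
Each original edge survives, and each old vertex of degree d contributes d new edges; summing degrees gives Σd = 2E, so E′ = E + 2E = 3E = 45.
Each original face survives and each original vertex becomes one new face: F′ = F + V = 17.

30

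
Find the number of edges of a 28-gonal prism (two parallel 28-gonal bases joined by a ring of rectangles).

A prism on an n-gon has two n-gon bases and n rectangular sides: V = 2·28 = 56, E = 3·28 = 84, F = 28 + 2 = 30.
Check: V − E + F = 56 − 84 + 30 = 2.

84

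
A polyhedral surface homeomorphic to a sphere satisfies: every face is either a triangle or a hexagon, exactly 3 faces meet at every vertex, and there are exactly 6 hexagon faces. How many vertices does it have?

Let x be the number of triangles; then F = 6 + x.
Edge–face incidences: 2E = 6·6 + 3·x = 36 + 3x.
Every vertex has degree 3, so 3V = 2E.
Euler: V − E + F = 2 ⇒ (2E)/3 − E + (6 + x) = 2.
Multiply by 6: 2·(2E) − 3·(2E) + 6·(6 + x) = 12, i.e. 36 + 6x − (36 + 3x) = 12.
Collecting terms: 3x = 12, so x = 4.
Then 2E = 36 + 3·4 = 48, so E = 24, V = 2E/3 = 16, F = 6 + 4 = 10.

16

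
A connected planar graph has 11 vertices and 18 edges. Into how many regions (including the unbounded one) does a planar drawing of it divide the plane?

Euler's formula for a connected plane graph: V − E + F = 2, so F = 2 − 11 + 18 = 9.

9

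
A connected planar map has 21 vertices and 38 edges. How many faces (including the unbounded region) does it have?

Euler's formula for a connected plane graph: V − E + F = 2, so F = 2 − 21 + 38 = 19.

19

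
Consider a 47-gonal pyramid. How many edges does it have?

A pyramid on an n-gon base has one n-gon and n triangles: V = 47 + 1 = 48, E = 2·47 = 94, F = 47 + 1 = 48.
Check: V − E + F = 48 − 94 + 48 = 2.

94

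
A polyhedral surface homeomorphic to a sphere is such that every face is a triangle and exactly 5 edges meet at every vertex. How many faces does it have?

Each face has 3 edges and each edge borders two faces, so 2E = 3F.
Each vertex has degree 5, so 5V = 2E and hence V = 3F/5.
Euler: V − E + F = 2 ⇒ (3F/5) − (3F/2) + F = 2.
Multiply by 10: (6 − 15 + 10)F = 20, i.e. 1F = 20.
So F = 20, E = 3·20/2 = 30, V = 3·20/5 = 12.

20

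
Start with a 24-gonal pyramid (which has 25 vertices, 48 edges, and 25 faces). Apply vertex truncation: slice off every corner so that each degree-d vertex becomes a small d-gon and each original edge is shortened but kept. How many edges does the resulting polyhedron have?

144

Truncation replaces each original edge-end by a new vertex, so V′ = 2E = 96.
Each original edge survives, and each old vertex of degree d contributes d new edges; summing degrees gives Σd = 2E, so E′ = E + 2E = 3E = 144.
Each original face survives and each original vertex becomes one new face: F′ = F + V = 50.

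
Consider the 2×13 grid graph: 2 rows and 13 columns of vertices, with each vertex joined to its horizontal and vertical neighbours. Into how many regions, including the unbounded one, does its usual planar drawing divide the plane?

13

The grid has V = 2·13 = 26 vertices and E = 2·12 + 13·1 = 37 edges.
F = 2 − V + E = 2 − 26 + 37 = 13.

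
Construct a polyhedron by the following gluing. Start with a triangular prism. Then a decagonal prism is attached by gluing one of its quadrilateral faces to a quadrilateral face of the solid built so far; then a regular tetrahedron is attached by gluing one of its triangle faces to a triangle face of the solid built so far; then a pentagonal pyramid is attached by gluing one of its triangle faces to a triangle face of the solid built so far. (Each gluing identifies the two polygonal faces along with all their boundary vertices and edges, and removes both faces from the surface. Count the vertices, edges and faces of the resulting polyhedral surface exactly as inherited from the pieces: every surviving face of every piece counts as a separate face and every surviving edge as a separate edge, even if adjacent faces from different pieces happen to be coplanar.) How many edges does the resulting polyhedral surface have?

A triangular prism: V=6, E=9, F=5.
Attach a decagonal prism (V=20, E=30, F=12) along a 4-gon: merge 4 vertices and 4 edges, delete both glued faces → V=22, E=35, F=15.
Attach a regular tetrahedron (V=4, E=6, F=4) along a 3-gon: merge 3 vertices and 3 edges, delete both glued faces → V=23, E=38, F=17.
Attach a pentagonal pyramid (V=6, E=10, F=6) along a 3-gon: merge 3 vertices and 3 edges, delete both glued faces → V=26, E=45, F=21.
Check: V − E + F = 26 − 45 + 21 = 2.

45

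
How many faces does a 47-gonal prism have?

49

A prism on an n-gon has two n-gon bases and n rectangular sides: V = 2·47 = 94, E = 3·47 = 141, F = 47 + 2 = 49.
Check: V − E + F = 94 − 141 + 49 = 2.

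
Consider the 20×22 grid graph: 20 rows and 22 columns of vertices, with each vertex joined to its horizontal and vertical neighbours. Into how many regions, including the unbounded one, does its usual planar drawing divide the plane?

400

The grid has V = 20·22 = 440 vertices and E = 20·21 + 22·19 = 838 edges.
F = 2 − V + E = 2 − 440 + 838 = 400.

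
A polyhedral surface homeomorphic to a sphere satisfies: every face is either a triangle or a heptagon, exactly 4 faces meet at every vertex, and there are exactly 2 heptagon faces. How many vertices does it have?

Let x be the number of triangles; then F = 2 + x.
Edge–face incidences: 2E = 7·2 + 3·x = 14 + 3x.
Every vertex has degree 4, so 4V = 2E.
Euler: V − E + F = 2 ⇒ (2E)/4 − E + (2 + x) = 2.
Multiply by 8: 2·(2E) − 4·(2E) + 8·(2 + x) = 16, i.e. 16 + 8x − 2·(14 + 3x) = 16.
Collecting terms: 2x − 12 = 16, so 2x = 28, so x = 14.
Then 2E = 14 + 3·14 = 56, so E = 28, V = 2E/4 = 14, F = 2 + 14 = 16.

14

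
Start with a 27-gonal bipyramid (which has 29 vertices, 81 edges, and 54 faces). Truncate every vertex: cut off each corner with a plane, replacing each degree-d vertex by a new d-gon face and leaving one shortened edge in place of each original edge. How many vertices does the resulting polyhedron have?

Truncation replaces each original edge-end by a new vertex, so V′ = 2E = 162.
Each original edge survives, and each old vertex of degree d contributes d new edges; summing degrees gives Σd = 2E, so E′ = E + 2E = 3E = 243.
Each original face survives and each original vertex becomes one new face: F′ = F + V = 83.

162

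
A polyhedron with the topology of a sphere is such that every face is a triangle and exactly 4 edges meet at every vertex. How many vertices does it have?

6

Each face has 3 edges and each edge borders two faces, so 2E = 3F.
Each vertex has degree 4, so 4V = 2E and hence V = 3F/4.
Euler: V − E + F = 2 ⇒ (3F/4) − (3F/2) + F = 2.
Multiply by 8: (6 − 12 + 8)F = 16, i.e. 2F = 16.
So F = 8, E = 3·8/2 = 12, V = 3·8/4 = 6.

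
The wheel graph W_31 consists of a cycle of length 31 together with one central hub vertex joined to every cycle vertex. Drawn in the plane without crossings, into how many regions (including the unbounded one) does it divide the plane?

32

W_31 has V = 31 + 1 = 32 vertices and E = 2·31 = 62 edges.
By Euler's formula F = 2 − V + E = 2 − 32 + 62 = 32.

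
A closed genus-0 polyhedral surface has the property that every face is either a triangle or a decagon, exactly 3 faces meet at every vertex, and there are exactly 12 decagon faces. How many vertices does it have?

Let x be the number of triangles; then F = 12 + x.
Edge–face incidences: 2E = 10·12 + 3·x = 120 + 3x.
Every vertex has degree 3, so 3V = 2E.
Euler: V − E + F = 2 ⇒ (2E)/3 − E + (12 + x) = 2.
Multiply by 6: 2·(2E) − 3·(2E) + 6·(12 + x) = 12, i.e. 72 + 6x − (120 + 3x) = 12.
Collecting terms: 3x − 48 = 12, so 3x = 60, so x = 20.
Then 2E = 120 + 3·20 = 180, so E = 90, V = 2E/3 = 60, F = 12 + 20 = 32.

60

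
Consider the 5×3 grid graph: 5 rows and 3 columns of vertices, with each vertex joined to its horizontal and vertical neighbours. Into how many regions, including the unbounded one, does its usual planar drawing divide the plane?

9

The grid has V = 5·3 = 15 vertices and E = 5·2 + 3·4 = 22 edges.
F = 2 − V + E = 2 − 15 + 22 = 9.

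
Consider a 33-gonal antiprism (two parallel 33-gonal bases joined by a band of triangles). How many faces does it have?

An antiprism on an n-gon has two n-gon caps and 2n triangles: V = 2·33 = 66, E = 4·33 = 132, F = 2·33 + 2 = 68.

68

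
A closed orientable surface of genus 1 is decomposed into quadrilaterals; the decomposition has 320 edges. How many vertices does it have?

χ = 2 − 2·1 = 0, and every face is a square so 4F = 2E.
F = 2E/4 = 160. Then V = 0 + E − F = 0 + 320 − 160 = 160.

160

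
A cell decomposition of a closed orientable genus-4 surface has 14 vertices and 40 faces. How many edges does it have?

60

For a closed orientable surface of genus 4, χ = 2 − 2·4 = -6.
E = V + F − (-6) = 14 + 40 − (-6) = 60.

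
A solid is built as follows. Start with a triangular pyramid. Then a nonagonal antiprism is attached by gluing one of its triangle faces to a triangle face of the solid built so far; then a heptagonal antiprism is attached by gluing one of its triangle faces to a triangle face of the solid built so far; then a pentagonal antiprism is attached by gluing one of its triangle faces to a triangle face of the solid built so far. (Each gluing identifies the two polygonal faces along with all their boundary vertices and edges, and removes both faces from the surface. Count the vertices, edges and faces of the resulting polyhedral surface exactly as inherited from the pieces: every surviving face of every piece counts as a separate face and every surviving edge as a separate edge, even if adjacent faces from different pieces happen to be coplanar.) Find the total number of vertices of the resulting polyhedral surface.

A triangular pyramid: V=4, E=6, F=4.
Attach a nonagonal antiprism (V=18, E=36, F=20) along a 3-gon: merge 3 vertices and 3 edges, delete both glued faces → V=19, E=39, F=22.
Attach a heptagonal antiprism (V=14, E=28, F=16) along a 3-gon: merge 3 vertices and 3 edges, delete both glued faces → V=30, E=64, F=36.
Attach a pentagonal antiprism (V=10, E=20, F=12) along a 3-gon: merge 3 vertices and 3 edges, delete both glued faces → V=37, E=81, F=46.
Check: V − E + F = 37 − 81 + 46 = 2.

37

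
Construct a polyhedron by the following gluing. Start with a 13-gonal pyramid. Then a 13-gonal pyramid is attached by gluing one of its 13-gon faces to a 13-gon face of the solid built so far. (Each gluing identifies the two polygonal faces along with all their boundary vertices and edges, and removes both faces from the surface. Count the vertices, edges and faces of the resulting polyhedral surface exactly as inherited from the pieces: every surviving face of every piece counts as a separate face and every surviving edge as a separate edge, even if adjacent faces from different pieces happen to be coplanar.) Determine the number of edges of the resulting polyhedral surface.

A 13-gonal pyramid: V=14, E=26, F=14.
Attach a 13-gonal pyramid (V=14, E=26, F=14) along a 13-gon: merge 13 vertices and 13 edges, delete both glued faces → V=15, E=39, F=26.
Check: V − E + F = 15 − 39 + 26 = 2.

39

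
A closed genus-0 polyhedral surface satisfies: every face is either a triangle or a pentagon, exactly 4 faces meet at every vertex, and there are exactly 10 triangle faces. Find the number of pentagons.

2

Let x be the number of pentagons; then F = 10 + x.
Edge–face incidences: 2E = 3·10 + 5·x = 30 + 5x.
Every vertex has degree 4, so 4V = 2E.
Euler: V − E + F = 2 ⇒ (2E)/4 − E + (10 + x) = 2.
Multiply by 8: 2·(2E) − 4·(2E) + 8·(10 + x) = 16, i.e. 80 + 8x − 2·(30 + 5x) = 16.
Collecting terms: −2x + 20 = 16, so −2x = −4, so x = 2.
Then 2E = 30 + 5·2 = 40, so E = 20, V = 2E/4 = 10, F = 10 + 2 = 12.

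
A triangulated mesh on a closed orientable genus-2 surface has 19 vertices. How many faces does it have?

42

χ = 2 − 2·2 = -2, and every face is a triangle so 3F = 2E.
V − E + F = -2 with E = 3F/2 gives 19 − (3/2 − 1)·F = -2, so F = 42 and E = 63.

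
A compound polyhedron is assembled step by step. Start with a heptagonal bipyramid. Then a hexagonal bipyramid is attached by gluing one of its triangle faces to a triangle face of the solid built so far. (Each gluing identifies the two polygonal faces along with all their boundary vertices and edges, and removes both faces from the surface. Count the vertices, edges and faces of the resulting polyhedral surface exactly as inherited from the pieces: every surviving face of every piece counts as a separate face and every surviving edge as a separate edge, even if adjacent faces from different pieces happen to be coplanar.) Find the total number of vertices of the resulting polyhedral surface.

A heptagonal bipyramid: V=9, E=21, F=14.
Attach a hexagonal bipyramid (V=8, E=18, F=12) along a 3-gon: merge 3 vertices and 3 edges, delete both glued faces → V=14, E=36, F=24.
Check: V − E + F = 14 − 36 + 24 = 2.

14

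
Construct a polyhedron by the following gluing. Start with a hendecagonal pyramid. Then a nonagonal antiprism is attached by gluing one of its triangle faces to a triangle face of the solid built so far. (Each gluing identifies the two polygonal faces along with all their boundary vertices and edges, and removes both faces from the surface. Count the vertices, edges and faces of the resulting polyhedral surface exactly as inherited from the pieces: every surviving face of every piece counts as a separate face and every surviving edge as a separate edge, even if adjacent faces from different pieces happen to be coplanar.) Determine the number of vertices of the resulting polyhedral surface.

A hendecagonal pyramid: V=12, E=22, F=12.
Attach a nonagonal antiprism (V=18, E=36, F=20) along a 3-gon: merge 3 vertices and 3 edges, delete both glued faces → V=27, E=55, F=30.
Check: V − E + F = 27 − 55 + 30 = 2.

27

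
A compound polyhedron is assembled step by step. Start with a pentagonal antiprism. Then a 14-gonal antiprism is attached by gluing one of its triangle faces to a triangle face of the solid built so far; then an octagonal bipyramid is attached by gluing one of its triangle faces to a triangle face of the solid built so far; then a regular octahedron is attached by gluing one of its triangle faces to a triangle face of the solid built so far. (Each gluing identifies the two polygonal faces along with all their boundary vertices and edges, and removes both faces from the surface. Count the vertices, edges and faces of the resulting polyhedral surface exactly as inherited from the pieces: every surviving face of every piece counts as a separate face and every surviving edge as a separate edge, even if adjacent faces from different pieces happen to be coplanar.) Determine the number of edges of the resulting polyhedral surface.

103

A pentagonal antiprism: V=10, E=20, F=12.
Attach a 14-gonal antiprism (V=28, E=56, F=30) along a 3-gon: merge 3 vertices and 3 edges, delete both glued faces → V=35, E=73, F=40.
Attach an octagonal bipyramid (V=10, E=24, F=16) along a 3-gon: merge 3 vertices and 3 edges, delete both glued faces → V=42, E=94, F=54.
Attach a regular octahedron (V=6, E=12, F=8) along a 3-gon: merge 3 vertices and 3 edges, delete both glued faces → V=45, E=103, F=60.
Check: V − E + F = 45 − 103 + 60 = 2.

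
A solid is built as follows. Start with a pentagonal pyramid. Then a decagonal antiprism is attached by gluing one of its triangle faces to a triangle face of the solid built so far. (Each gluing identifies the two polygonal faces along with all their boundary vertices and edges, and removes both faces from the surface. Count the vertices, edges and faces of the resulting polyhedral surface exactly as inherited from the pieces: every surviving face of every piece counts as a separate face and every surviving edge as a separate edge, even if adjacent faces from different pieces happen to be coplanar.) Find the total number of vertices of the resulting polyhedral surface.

23

A pentagonal pyramid: V=6, E=10, F=6.
Attach a decagonal antiprism (V=20, E=40, F=22) along a 3-gon: merge 3 vertices and 3 edges, delete both glued faces → V=23, E=47, F=26.
Check: V − E + F = 23 − 47 + 26 = 2.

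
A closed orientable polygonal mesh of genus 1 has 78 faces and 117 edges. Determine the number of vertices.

For a closed orientable surface of genus 1, χ = 2 − 2·1 = 0.
V = 0 + E − F = 0 + 117 − 78 = 39.

39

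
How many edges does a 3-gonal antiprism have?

12

An antiprism on an n-gon has two n-gon caps and 2n triangles: V = 2·3 = 6, E = 4·3 = 12, F = 2·3 + 2 = 8.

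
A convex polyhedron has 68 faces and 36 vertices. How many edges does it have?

Here V − E + F = 2.
E = V + F − (2) = 36 + 68 − (2) = 102.

102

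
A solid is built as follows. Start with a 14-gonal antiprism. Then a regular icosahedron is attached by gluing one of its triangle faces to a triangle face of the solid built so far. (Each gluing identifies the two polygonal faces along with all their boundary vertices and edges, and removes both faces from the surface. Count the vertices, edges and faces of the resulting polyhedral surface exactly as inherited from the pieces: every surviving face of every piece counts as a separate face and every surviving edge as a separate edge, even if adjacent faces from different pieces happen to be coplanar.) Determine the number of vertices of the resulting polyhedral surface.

A 14-gonal antiprism: V=28, E=56, F=30.
Attach a regular icosahedron (V=12, E=30, F=20) along a 3-gon: merge 3 vertices and 3 edges, delete both glued faces → V=37, E=83, F=48.
Check: V − E + F = 37 − 83 + 48 = 2.

37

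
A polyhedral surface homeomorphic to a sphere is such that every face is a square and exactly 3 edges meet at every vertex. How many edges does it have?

12

Each face has 4 edges and each edge borders two faces, so 2E = 4F.
Each vertex has degree 3, so 3V = 2E and hence V = 4F/3.
Euler: V − E + F = 2 ⇒ (4F/3) − (4F/2) + F = 2.
Multiply by 6: (8 − 12 + 6)F = 12, i.e. 2F = 12.
So F = 6, E = 4·6/2 = 12, V = 4·6/3 = 8.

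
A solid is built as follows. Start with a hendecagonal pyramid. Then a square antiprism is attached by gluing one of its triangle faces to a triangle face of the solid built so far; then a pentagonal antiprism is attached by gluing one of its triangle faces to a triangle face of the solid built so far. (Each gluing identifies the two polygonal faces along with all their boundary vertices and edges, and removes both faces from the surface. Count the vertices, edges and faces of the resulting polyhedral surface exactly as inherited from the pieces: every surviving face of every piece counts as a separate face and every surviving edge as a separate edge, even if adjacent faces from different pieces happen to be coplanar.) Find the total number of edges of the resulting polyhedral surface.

A hendecagonal pyramid: V=12, E=22, F=12.
Attach a square antiprism (V=8, E=16, F=10) along a 3-gon: merge 3 vertices and 3 edges, delete both glued faces → V=17, E=35, F=20.
Attach a pentagonal antiprism (V=10, E=20, F=12) along a 3-gon: merge 3 vertices and 3 edges, delete both glued faces → V=24, E=52, F=30.
Check: V − E + F = 24 − 52 + 30 = 2.

52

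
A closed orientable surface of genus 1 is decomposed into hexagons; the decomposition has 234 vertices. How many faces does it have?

χ = 2 − 2·1 = 0, and every face is a hexagon so 6F = 2E.
V − E + F = 0 with E = 6F/2 gives 234 − (6/2 − 1)·F = 0, so F = 117 and E = 351.

117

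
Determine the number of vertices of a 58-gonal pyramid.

A pyramid on an n-gon base has one n-gon and n triangles: V = 58 + 1 = 59, E = 2·58 = 116, F = 58 + 1 = 59.
Check: V − E + F = 59 − 116 + 59 = 2.

59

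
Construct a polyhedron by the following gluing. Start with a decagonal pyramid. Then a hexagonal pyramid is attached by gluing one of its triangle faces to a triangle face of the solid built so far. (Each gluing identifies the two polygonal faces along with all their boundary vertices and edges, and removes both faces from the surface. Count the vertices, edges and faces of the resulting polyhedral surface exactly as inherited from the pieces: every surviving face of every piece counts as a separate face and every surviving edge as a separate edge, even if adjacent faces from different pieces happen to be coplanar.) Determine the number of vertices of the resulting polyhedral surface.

15

A decagonal pyramid: V=11, E=20, F=11.
Attach a hexagonal pyramid (V=7, E=12, F=7) along a 3-gon: merge 3 vertices and 3 edges, delete both glued faces → V=15, E=29, F=16.
Check: V − E + F = 15 − 29 + 16 = 2.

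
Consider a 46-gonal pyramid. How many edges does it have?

A pyramid on an n-gon base has one n-gon and n triangles: V = 46 + 1 = 47, E = 2·46 = 92, F = 46 + 1 = 47.

92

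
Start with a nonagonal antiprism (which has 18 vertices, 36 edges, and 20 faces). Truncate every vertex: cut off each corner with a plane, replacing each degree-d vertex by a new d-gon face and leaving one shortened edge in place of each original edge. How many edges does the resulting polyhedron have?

Truncation replaces each original edge-end by a new vertex, so V′ = 2E = 72.
Each original edge survives, and each old vertex of degree d contributes d new edges; summing degrees gives Σd = 2E, so E′ = E + 2E = 3E = 108.
Each original face survives and each original vertex becomes one new face: F′ = F + V = 38.

108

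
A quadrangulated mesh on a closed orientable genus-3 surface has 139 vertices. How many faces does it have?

χ = 2 − 2·3 = -4, and every face is a square so 4F = 2E.
V − E + F = -4 with E = 4F/2 gives 139 − (4/2 − 1)·F = -4, so F = 143 and E = 286.

143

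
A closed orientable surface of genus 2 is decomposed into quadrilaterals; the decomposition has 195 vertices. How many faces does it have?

χ = 2 − 2·2 = -2, and every face is a square so 4F = 2E.
V − E + F = -2 with E = 4F/2 gives 195 − (4/2 − 1)·F = -2, so F = 197 and E = 394.

197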